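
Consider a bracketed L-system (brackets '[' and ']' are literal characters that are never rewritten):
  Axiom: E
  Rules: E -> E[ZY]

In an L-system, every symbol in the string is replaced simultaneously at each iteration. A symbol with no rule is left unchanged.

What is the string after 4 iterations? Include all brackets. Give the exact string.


Step 0: E
Step 1: E[ZY]
Step 2: E[ZY][ZY]
Step 3: E[ZY][ZY][ZY]
Step 4: E[ZY][ZY][ZY][ZY]

Answer: E[ZY][ZY][ZY][ZY]


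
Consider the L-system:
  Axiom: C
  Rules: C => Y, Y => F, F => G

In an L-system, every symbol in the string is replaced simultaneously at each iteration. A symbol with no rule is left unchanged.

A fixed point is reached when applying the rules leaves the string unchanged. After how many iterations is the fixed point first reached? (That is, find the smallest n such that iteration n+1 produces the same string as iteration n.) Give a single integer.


Answer: 3

Derivation:
Step 0: C
Step 1: Y
Step 2: F
Step 3: G
Step 4: G  (unchanged — fixed point at step 3)


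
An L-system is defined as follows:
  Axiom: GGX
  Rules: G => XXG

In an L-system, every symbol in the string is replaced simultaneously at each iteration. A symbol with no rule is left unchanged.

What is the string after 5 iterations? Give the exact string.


Answer: XXXXXXXXXXGXXXXXXXXXXGX

Derivation:
Step 0: GGX
Step 1: XXGXXGX
Step 2: XXXXGXXXXGX
Step 3: XXXXXXGXXXXXXGX
Step 4: XXXXXXXXGXXXXXXXXGX
Step 5: XXXXXXXXXXGXXXXXXXXXXGX


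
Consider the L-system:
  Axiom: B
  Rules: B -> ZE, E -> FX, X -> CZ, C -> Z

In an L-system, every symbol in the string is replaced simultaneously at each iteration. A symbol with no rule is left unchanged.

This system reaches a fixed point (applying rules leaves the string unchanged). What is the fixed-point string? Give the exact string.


Answer: ZFZZ

Derivation:
Step 0: B
Step 1: ZE
Step 2: ZFX
Step 3: ZFCZ
Step 4: ZFZZ
Step 5: ZFZZ  (unchanged — fixed point at step 4)


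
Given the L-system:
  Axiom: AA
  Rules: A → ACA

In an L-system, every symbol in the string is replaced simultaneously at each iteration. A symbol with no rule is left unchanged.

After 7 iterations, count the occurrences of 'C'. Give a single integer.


Step 0: AA  (0 'C')
Step 1: ACAACA  (2 'C')
Step 2: ACACACAACACACA  (6 'C')
Step 3: ACACACACACACACAACACACACACACACA  (14 'C')
Step 4: ACACACACACACACACACACACACACACACAACACACACACACACACACACACACACACACA  (30 'C')
Step 5: ACACACACACACACACACACACACACACACACACACACACACACACACACACACACACACACAACACACACACACACACACACACACACACACACACACACACACACACACACACACACACACACA  (62 'C')
Step 6: ACACACACACACACACACACACACACACACACACACACACACACACACACACACACACACACACACACACACACACACACACACACACACACACACACACACACACACACACACACACACACACACAACACACACACACACACACACACACACACACACACACACACACACACACACACACACACACACACACACACACACACACACACACACACACACACACACACACACACACACACACACACACACACACA  (126 'C')
Step 7: ACACACACACACACACACACACACACACACACACACACACACACACACACACACACACACACACACACACACACACACACACACACACACACACACACACACACACACACACACACACACACACACACACACACACACACACACACACACACACACACACACACACACACACACACACACACACACACACACACACACACACACACACACACACACACACACACACACACACACACACACACACACACACACACAACACACACACACACACACACACACACACACACACACACACACACACACACACACACACACACACACACACACACACACACACACACACACACACACACACACACACACACACACACACACACACACACACACACACACACACACACACACACACACACACACACACACACACACACACACACACACACACACACACACACACACACACACACACACACACACACACACACACACACACACACACACACACACACA  (254 'C')

Answer: 254


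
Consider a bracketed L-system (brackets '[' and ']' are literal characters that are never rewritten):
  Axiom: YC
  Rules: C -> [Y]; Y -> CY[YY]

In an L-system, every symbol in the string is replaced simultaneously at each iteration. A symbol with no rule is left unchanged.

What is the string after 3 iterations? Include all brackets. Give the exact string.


Step 0: YC
Step 1: CY[YY][Y]
Step 2: [Y]CY[YY][CY[YY]CY[YY]][CY[YY]]
Step 3: [CY[YY]][Y]CY[YY][CY[YY]CY[YY]][[Y]CY[YY][CY[YY]CY[YY]][Y]CY[YY][CY[YY]CY[YY]]][[Y]CY[YY][CY[YY]CY[YY]]]

Answer: [CY[YY]][Y]CY[YY][CY[YY]CY[YY]][[Y]CY[YY][CY[YY]CY[YY]][Y]CY[YY][CY[YY]CY[YY]]][[Y]CY[YY][CY[YY]CY[YY]]]


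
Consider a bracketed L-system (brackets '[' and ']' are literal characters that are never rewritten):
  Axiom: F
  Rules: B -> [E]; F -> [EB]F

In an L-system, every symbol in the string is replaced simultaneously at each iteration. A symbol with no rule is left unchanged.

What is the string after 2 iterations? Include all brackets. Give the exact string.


Step 0: F
Step 1: [EB]F
Step 2: [E[E]][EB]F

Answer: [E[E]][EB]F


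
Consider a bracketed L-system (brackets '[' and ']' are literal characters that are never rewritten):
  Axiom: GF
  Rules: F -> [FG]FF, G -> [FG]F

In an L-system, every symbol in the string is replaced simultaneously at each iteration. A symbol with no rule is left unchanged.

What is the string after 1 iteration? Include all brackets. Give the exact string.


Answer: [FG]F[FG]FF

Derivation:
Step 0: GF
Step 1: [FG]F[FG]FF


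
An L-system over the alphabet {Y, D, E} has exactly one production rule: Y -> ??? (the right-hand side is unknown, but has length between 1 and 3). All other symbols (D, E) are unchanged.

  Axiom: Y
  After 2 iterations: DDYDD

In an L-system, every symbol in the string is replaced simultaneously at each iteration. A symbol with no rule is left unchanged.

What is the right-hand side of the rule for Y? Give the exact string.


Answer: DYD

Derivation:
Trying Y -> DYD:
  Step 0: Y
  Step 1: DYD
  Step 2: DDYDD
Matches the given result.


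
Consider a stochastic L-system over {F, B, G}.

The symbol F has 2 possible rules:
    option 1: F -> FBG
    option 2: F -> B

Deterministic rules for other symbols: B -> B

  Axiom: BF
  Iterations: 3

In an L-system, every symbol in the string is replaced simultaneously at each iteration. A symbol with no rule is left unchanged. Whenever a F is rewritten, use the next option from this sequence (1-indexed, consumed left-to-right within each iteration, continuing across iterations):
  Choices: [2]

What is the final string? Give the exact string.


Step 0: BF
Step 1: BB  (used choices [2])
Step 2: BB  (used choices [])
Step 3: BB  (used choices [])

Answer: BB


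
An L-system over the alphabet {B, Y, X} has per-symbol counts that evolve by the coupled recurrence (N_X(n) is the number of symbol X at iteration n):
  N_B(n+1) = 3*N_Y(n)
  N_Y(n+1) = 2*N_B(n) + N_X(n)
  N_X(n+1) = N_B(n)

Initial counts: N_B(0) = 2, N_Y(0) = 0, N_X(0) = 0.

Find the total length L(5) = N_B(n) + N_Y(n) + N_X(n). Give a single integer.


Answer: 294

Derivation:
Step 0: N_B=2, N_Y=0, N_X=0, L=2
Step 1: N_B=0, N_Y=4, N_X=2, L=6
Step 2: N_B=12, N_Y=2, N_X=0, L=14
Step 3: N_B=6, N_Y=24, N_X=12, L=42
Step 4: N_B=72, N_Y=24, N_X=6, L=102
Step 5: N_B=72, N_Y=150, N_X=72, L=294


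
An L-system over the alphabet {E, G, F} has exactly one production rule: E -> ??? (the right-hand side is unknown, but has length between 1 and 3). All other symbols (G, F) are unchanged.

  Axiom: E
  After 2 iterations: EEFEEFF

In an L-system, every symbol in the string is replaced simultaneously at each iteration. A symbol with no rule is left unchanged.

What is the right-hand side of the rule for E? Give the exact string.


Trying E -> EEF:
  Step 0: E
  Step 1: EEF
  Step 2: EEFEEFF
Matches the given result.

Answer: EEF


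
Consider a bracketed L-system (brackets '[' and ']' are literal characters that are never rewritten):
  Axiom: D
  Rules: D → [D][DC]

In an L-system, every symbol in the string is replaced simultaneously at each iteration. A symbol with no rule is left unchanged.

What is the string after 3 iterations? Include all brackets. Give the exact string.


Step 0: D
Step 1: [D][DC]
Step 2: [[D][DC]][[D][DC]C]
Step 3: [[[D][DC]][[D][DC]C]][[[D][DC]][[D][DC]C]C]

Answer: [[[D][DC]][[D][DC]C]][[[D][DC]][[D][DC]C]C]


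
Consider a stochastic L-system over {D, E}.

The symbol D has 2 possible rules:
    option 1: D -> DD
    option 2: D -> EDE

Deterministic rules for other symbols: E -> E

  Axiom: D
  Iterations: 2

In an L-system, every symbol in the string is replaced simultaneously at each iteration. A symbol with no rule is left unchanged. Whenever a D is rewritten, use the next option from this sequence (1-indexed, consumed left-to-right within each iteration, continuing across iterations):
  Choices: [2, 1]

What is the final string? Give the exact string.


Step 0: D
Step 1: EDE  (used choices [2])
Step 2: EDDE  (used choices [1])

Answer: EDDE


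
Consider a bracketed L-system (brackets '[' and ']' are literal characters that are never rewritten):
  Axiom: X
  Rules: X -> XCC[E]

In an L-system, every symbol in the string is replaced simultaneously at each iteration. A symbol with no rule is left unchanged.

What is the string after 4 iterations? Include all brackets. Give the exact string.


Step 0: X
Step 1: XCC[E]
Step 2: XCC[E]CC[E]
Step 3: XCC[E]CC[E]CC[E]
Step 4: XCC[E]CC[E]CC[E]CC[E]

Answer: XCC[E]CC[E]CC[E]CC[E]


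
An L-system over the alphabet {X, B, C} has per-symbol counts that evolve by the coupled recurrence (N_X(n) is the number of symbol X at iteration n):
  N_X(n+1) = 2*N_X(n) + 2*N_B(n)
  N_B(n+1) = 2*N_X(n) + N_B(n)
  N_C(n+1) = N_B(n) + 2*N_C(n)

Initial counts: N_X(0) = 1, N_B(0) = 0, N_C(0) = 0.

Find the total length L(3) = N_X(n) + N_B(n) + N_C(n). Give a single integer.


Answer: 60

Derivation:
Step 0: N_X=1, N_B=0, N_C=0, L=1
Step 1: N_X=2, N_B=2, N_C=0, L=4
Step 2: N_X=8, N_B=6, N_C=2, L=16
Step 3: N_X=28, N_B=22, N_C=10, L=60


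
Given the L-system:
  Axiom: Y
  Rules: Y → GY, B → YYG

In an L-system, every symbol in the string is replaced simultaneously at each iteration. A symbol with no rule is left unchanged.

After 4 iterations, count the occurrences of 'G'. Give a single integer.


Step 0: Y  (0 'G')
Step 1: GY  (1 'G')
Step 2: GGY  (2 'G')
Step 3: GGGY  (3 'G')
Step 4: GGGGY  (4 'G')

Answer: 4


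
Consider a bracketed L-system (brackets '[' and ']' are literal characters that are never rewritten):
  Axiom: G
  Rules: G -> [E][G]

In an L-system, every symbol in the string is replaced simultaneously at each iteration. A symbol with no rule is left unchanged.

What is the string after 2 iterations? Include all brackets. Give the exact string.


Answer: [E][[E][G]]

Derivation:
Step 0: G
Step 1: [E][G]
Step 2: [E][[E][G]]


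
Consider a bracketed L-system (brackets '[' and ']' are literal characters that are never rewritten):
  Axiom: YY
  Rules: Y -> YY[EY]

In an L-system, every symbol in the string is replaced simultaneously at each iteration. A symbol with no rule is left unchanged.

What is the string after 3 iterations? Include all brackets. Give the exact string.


Answer: YY[EY]YY[EY][EYY[EY]]YY[EY]YY[EY][EYY[EY]][EYY[EY]YY[EY][EYY[EY]]]YY[EY]YY[EY][EYY[EY]]YY[EY]YY[EY][EYY[EY]][EYY[EY]YY[EY][EYY[EY]]]

Derivation:
Step 0: YY
Step 1: YY[EY]YY[EY]
Step 2: YY[EY]YY[EY][EYY[EY]]YY[EY]YY[EY][EYY[EY]]
Step 3: YY[EY]YY[EY][EYY[EY]]YY[EY]YY[EY][EYY[EY]][EYY[EY]YY[EY][EYY[EY]]]YY[EY]YY[EY][EYY[EY]]YY[EY]YY[EY][EYY[EY]][EYY[EY]YY[EY][EYY[EY]]]


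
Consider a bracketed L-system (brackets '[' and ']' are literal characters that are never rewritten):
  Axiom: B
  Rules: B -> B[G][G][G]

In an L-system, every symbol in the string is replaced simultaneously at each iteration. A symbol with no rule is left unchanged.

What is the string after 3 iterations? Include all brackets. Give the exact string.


Step 0: B
Step 1: B[G][G][G]
Step 2: B[G][G][G][G][G][G]
Step 3: B[G][G][G][G][G][G][G][G][G]

Answer: B[G][G][G][G][G][G][G][G][G]


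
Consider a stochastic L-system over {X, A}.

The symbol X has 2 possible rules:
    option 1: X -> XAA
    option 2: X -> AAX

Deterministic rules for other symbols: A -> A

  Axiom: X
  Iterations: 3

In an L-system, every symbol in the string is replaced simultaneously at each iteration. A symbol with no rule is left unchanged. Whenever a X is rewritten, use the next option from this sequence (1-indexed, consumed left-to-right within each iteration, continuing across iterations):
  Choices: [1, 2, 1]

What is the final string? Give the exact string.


Step 0: X
Step 1: XAA  (used choices [1])
Step 2: AAXAA  (used choices [2])
Step 3: AAXAAAA  (used choices [1])

Answer: AAXAAAA


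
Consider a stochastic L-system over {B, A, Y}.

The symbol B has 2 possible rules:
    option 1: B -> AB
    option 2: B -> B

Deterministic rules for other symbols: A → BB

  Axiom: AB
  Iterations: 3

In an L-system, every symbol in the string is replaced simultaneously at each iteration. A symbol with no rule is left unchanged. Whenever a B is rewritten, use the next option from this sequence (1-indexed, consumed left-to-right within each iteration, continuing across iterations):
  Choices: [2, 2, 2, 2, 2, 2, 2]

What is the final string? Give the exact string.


Answer: BBB

Derivation:
Step 0: AB
Step 1: BBB  (used choices [2])
Step 2: BBB  (used choices [2, 2, 2])
Step 3: BBB  (used choices [2, 2, 2])


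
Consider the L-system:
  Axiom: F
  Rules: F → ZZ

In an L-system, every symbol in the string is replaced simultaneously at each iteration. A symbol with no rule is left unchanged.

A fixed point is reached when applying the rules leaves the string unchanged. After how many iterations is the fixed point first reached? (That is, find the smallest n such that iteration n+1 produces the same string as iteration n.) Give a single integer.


Answer: 1

Derivation:
Step 0: F
Step 1: ZZ
Step 2: ZZ  (unchanged — fixed point at step 1)


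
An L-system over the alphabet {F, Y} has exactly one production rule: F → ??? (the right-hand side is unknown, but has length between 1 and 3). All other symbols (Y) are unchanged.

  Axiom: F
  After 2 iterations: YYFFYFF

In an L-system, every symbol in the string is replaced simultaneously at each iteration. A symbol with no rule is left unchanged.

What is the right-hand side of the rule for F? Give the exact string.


Trying F → YFF:
  Step 0: F
  Step 1: YFF
  Step 2: YYFFYFF
Matches the given result.

Answer: YFF


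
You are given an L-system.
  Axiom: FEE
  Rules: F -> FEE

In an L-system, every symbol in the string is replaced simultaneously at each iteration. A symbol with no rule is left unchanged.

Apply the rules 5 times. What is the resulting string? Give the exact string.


Step 0: FEE
Step 1: FEEEE
Step 2: FEEEEEE
Step 3: FEEEEEEEE
Step 4: FEEEEEEEEEE
Step 5: FEEEEEEEEEEEE

Answer: FEEEEEEEEEEEE


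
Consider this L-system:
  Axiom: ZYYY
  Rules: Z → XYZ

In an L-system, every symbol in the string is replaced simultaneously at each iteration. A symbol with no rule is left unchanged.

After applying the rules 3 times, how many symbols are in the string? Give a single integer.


Answer: 10

Derivation:
Step 0: length = 4
Step 1: length = 6
Step 2: length = 8
Step 3: length = 10


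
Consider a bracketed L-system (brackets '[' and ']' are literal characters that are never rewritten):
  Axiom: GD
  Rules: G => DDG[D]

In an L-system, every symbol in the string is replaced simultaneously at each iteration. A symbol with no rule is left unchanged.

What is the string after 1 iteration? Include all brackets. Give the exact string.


Step 0: GD
Step 1: DDG[D]D

Answer: DDG[D]D


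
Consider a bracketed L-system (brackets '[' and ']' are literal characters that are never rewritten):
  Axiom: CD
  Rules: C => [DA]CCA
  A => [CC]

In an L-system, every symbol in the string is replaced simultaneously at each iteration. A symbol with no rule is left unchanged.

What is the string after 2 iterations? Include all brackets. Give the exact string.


Step 0: CD
Step 1: [DA]CCAD
Step 2: [D[CC]][DA]CCA[DA]CCA[CC]D

Answer: [D[CC]][DA]CCA[DA]CCA[CC]D


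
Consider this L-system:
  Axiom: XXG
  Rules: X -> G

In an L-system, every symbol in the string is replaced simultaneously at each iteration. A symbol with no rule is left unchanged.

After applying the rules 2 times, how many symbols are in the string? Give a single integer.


Answer: 3

Derivation:
Step 0: length = 3
Step 1: length = 3
Step 2: length = 3


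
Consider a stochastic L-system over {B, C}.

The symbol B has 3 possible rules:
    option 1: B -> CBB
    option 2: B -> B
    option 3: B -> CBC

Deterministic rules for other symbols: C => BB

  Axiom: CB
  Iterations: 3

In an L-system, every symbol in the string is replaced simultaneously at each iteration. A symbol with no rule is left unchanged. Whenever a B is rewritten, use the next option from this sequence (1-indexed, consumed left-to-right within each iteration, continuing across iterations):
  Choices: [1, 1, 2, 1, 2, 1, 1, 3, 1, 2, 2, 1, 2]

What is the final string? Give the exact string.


Answer: BBCBBCBBCBCCBBBBBBCBBB

Derivation:
Step 0: CB
Step 1: BBCBB  (used choices [1])
Step 2: CBBBBBCBBB  (used choices [1, 2, 1, 2])
Step 3: BBCBBCBBCBCCBBBBBBCBBB  (used choices [1, 1, 3, 1, 2, 2, 1, 2])


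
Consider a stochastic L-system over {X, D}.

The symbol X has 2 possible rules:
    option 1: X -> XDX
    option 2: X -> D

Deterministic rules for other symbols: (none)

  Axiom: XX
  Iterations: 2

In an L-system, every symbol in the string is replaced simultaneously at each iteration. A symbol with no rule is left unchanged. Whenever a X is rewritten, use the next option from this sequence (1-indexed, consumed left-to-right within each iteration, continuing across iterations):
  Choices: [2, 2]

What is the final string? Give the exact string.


Step 0: XX
Step 1: DD  (used choices [2, 2])
Step 2: DD  (used choices [])

Answer: DD


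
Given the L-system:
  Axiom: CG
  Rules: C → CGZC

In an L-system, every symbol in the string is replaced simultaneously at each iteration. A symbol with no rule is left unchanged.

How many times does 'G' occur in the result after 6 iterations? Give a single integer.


Step 0: CG  (1 'G')
Step 1: CGZCG  (2 'G')
Step 2: CGZCGZCGZCG  (4 'G')
Step 3: CGZCGZCGZCGZCGZCGZCGZCG  (8 'G')
Step 4: CGZCGZCGZCGZCGZCGZCGZCGZCGZCGZCGZCGZCGZCGZCGZCG  (16 'G')
Step 5: CGZCGZCGZCGZCGZCGZCGZCGZCGZCGZCGZCGZCGZCGZCGZCGZCGZCGZCGZCGZCGZCGZCGZCGZCGZCGZCGZCGZCGZCGZCGZCG  (32 'G')
Step 6: CGZCGZCGZCGZCGZCGZCGZCGZCGZCGZCGZCGZCGZCGZCGZCGZCGZCGZCGZCGZCGZCGZCGZCGZCGZCGZCGZCGZCGZCGZCGZCGZCGZCGZCGZCGZCGZCGZCGZCGZCGZCGZCGZCGZCGZCGZCGZCGZCGZCGZCGZCGZCGZCGZCGZCGZCGZCGZCGZCGZCGZCGZCGZCG  (64 'G')

Answer: 64


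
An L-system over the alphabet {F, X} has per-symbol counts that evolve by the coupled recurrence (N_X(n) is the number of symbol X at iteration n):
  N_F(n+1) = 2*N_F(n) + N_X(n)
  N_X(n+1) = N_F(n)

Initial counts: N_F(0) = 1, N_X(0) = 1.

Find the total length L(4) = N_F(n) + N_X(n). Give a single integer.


Answer: 58

Derivation:
Step 0: N_F=1, N_X=1, L=2
Step 1: N_F=3, N_X=1, L=4
Step 2: N_F=7, N_X=3, L=10
Step 3: N_F=17, N_X=7, L=24
Step 4: N_F=41, N_X=17, L=58


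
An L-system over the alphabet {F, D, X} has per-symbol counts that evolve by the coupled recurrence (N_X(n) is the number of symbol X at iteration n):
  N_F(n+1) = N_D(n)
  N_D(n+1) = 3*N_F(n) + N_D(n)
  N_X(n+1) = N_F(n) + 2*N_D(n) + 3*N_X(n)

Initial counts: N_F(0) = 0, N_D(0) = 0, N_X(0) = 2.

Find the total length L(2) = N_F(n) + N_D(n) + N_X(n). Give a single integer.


Step 0: N_F=0, N_D=0, N_X=2, L=2
Step 1: N_F=0, N_D=0, N_X=6, L=6
Step 2: N_F=0, N_D=0, N_X=18, L=18

Answer: 18


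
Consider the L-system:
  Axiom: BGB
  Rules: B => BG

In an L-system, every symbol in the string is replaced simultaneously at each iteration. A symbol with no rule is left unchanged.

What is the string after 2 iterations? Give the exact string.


Answer: BGGGBGG

Derivation:
Step 0: BGB
Step 1: BGGBG
Step 2: BGGGBGG


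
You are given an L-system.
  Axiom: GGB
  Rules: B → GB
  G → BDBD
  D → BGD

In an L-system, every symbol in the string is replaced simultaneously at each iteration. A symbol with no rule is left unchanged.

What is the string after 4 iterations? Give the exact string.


Step 0: GGB
Step 1: BDBDBDBDGB
Step 2: GBBGDGBBGDGBBGDGBBGDBDBDGB
Step 3: BDBDGBGBBDBDBGDBDBDGBGBBDBDBGDBDBDGBGBBDBDBGDBDBDGBGBBDBDBGDGBBGDGBBGDBDBDGB
Step 4: GBBGDGBBGDBDBDGBBDBDGBGBBGDGBBGDGBBDBDBGDGBBGDGBBGDBDBDGBBDBDGBGBBGDGBBGDGBBDBDBGDGBBGDGBBGDBDBDGBBDBDGBGBBGDGBBGDGBBDBDBGDGBBGDGBBGDBDBDGBBDBDGBGBBGDGBBGDGBBDBDBGDBDBDGBGBBDBDBGDBDBDGBGBBDBDBGDGBBGDGBBGDBDBDGB

Answer: GBBGDGBBGDBDBDGBBDBDGBGBBGDGBBGDGBBDBDBGDGBBGDGBBGDBDBDGBBDBDGBGBBGDGBBGDGBBDBDBGDGBBGDGBBGDBDBDGBBDBDGBGBBGDGBBGDGBBDBDBGDGBBGDGBBGDBDBDGBBDBDGBGBBGDGBBGDGBBDBDBGDBDBDGBGBBDBDBGDBDBDGBGBBDBDBGDGBBGDGBBGDBDBDGB


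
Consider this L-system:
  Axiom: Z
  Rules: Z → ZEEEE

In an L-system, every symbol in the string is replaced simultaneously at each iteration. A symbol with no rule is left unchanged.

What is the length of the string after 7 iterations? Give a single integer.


Step 0: length = 1
Step 1: length = 5
Step 2: length = 9
Step 3: length = 13
Step 4: length = 17
Step 5: length = 21
Step 6: length = 25
Step 7: length = 29

Answer: 29


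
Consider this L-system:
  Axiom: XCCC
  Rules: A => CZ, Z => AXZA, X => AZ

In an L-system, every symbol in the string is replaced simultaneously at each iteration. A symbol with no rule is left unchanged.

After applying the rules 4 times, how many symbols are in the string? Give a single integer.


Answer: 40

Derivation:
Step 0: length = 4
Step 1: length = 5
Step 2: length = 9
Step 3: length = 18
Step 4: length = 40


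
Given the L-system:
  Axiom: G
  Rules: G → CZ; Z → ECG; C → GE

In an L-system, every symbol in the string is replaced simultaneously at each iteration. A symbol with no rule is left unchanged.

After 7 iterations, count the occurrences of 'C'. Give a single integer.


Answer: 13

Derivation:
Step 0: G  (0 'C')
Step 1: CZ  (1 'C')
Step 2: GEECG  (1 'C')
Step 3: CZEEGECZ  (2 'C')
Step 4: GEECGEECZEGEECG  (3 'C')
Step 5: CZEEGECZEEGEECGECZEEGECZ  (5 'C')
Step 6: GEECGEECZEGEECGEECZEEGECZEGEECGEECZEGEECG  (8 'C')
Step 7: CZEEGECZEEGEECGECZEEGECZEEGEECGEECZEGEECGECZEEGECZEEGEECGECZEEGECZ  (13 'C')


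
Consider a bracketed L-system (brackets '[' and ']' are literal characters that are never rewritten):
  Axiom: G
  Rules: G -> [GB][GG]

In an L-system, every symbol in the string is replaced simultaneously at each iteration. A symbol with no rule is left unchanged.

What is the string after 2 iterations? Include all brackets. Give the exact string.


Answer: [[GB][GG]B][[GB][GG][GB][GG]]

Derivation:
Step 0: G
Step 1: [GB][GG]
Step 2: [[GB][GG]B][[GB][GG][GB][GG]]


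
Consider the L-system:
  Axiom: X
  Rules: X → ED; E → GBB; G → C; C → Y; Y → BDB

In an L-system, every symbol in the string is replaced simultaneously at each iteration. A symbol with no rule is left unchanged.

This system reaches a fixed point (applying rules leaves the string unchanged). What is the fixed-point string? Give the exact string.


Answer: BDBBBD

Derivation:
Step 0: X
Step 1: ED
Step 2: GBBD
Step 3: CBBD
Step 4: YBBD
Step 5: BDBBBD
Step 6: BDBBBD  (unchanged — fixed point at step 5)


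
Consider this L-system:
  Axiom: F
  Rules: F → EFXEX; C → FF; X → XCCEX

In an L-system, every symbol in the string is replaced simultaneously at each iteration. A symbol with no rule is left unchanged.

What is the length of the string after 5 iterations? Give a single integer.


Step 0: length = 1
Step 1: length = 5
Step 2: length = 17
Step 3: length = 49
Step 4: length = 153
Step 5: length = 497

Answer: 497


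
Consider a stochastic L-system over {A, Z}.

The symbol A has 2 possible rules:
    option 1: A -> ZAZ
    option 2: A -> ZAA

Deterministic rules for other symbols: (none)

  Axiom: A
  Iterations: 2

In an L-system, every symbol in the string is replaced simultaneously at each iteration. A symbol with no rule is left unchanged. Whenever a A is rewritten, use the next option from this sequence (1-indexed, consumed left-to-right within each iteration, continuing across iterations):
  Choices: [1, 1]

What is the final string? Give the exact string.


Step 0: A
Step 1: ZAZ  (used choices [1])
Step 2: ZZAZZ  (used choices [1])

Answer: ZZAZZ


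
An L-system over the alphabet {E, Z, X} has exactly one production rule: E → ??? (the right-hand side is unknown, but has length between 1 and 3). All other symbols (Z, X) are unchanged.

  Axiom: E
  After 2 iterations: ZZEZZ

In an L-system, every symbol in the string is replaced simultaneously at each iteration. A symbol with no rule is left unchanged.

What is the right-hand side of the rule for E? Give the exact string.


Trying E → ZEZ:
  Step 0: E
  Step 1: ZEZ
  Step 2: ZZEZZ
Matches the given result.

Answer: ZEZ


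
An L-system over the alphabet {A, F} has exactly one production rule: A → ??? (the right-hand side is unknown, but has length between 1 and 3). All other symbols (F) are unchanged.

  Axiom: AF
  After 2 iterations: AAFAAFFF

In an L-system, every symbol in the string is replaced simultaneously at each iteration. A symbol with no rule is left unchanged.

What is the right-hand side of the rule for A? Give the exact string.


Trying A → AAF:
  Step 0: AF
  Step 1: AAFF
  Step 2: AAFAAFFF
Matches the given result.

Answer: AAF


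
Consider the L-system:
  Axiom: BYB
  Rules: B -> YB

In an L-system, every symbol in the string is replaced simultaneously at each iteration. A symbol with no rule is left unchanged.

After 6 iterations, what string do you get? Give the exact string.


Answer: YYYYYYBYYYYYYYB

Derivation:
Step 0: BYB
Step 1: YBYYB
Step 2: YYBYYYB
Step 3: YYYBYYYYB
Step 4: YYYYBYYYYYB
Step 5: YYYYYBYYYYYYB
Step 6: YYYYYYBYYYYYYYB


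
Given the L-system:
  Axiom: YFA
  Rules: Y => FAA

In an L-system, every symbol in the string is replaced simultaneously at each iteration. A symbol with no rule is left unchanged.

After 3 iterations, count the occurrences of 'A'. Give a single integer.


Answer: 3

Derivation:
Step 0: YFA  (1 'A')
Step 1: FAAFA  (3 'A')
Step 2: FAAFA  (3 'A')
Step 3: FAAFA  (3 'A')


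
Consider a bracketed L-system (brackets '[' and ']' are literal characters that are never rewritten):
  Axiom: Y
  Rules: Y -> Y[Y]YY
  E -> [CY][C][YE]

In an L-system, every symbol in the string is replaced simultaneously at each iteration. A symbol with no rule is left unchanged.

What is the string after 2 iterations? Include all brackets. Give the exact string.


Answer: Y[Y]YY[Y[Y]YY]Y[Y]YYY[Y]YY

Derivation:
Step 0: Y
Step 1: Y[Y]YY
Step 2: Y[Y]YY[Y[Y]YY]Y[Y]YYY[Y]YY


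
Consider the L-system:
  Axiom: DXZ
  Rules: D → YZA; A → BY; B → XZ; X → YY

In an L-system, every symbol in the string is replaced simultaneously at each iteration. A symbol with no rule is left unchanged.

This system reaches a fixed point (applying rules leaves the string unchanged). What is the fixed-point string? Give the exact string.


Step 0: DXZ
Step 1: YZAYYZ
Step 2: YZBYYYZ
Step 3: YZXZYYYZ
Step 4: YZYYZYYYZ
Step 5: YZYYZYYYZ  (unchanged — fixed point at step 4)

Answer: YZYYZYYYZ


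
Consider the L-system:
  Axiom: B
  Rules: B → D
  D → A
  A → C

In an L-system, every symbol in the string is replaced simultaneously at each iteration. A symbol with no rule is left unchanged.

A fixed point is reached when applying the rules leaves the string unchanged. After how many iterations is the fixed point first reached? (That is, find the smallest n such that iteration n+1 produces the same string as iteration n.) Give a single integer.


Answer: 3

Derivation:
Step 0: B
Step 1: D
Step 2: A
Step 3: C
Step 4: C  (unchanged — fixed point at step 3)


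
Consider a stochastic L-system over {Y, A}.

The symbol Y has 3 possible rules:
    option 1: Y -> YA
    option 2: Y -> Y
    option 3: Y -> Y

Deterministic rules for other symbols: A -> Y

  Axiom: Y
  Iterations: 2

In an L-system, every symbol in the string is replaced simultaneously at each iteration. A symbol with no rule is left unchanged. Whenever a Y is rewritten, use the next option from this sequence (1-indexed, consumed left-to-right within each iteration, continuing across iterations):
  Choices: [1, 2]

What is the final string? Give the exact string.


Answer: YY

Derivation:
Step 0: Y
Step 1: YA  (used choices [1])
Step 2: YY  (used choices [2])


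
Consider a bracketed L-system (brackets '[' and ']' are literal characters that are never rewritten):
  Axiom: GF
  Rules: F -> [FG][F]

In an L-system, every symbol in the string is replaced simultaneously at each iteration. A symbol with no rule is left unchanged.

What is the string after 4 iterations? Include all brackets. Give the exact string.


Step 0: GF
Step 1: G[FG][F]
Step 2: G[[FG][F]G][[FG][F]]
Step 3: G[[[FG][F]G][[FG][F]]G][[[FG][F]G][[FG][F]]]
Step 4: G[[[[FG][F]G][[FG][F]]G][[[FG][F]G][[FG][F]]]G][[[[FG][F]G][[FG][F]]G][[[FG][F]G][[FG][F]]]]

Answer: G[[[[FG][F]G][[FG][F]]G][[[FG][F]G][[FG][F]]]G][[[[FG][F]G][[FG][F]]G][[[FG][F]G][[FG][F]]]]


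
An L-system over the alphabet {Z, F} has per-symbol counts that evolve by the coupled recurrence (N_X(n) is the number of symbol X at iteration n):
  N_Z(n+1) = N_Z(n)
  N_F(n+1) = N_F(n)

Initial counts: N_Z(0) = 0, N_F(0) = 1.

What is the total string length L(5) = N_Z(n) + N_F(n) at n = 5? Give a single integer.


Step 0: N_Z=0, N_F=1, L=1
Step 1: N_Z=0, N_F=1, L=1
Step 2: N_Z=0, N_F=1, L=1
Step 3: N_Z=0, N_F=1, L=1
Step 4: N_Z=0, N_F=1, L=1
Step 5: N_Z=0, N_F=1, L=1

Answer: 1


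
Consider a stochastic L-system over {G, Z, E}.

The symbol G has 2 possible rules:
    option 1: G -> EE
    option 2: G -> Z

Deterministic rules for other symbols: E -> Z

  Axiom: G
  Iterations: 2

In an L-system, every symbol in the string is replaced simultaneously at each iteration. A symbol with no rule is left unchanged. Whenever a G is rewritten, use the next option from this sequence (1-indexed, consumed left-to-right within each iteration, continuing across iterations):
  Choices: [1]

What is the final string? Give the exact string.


Answer: ZZ

Derivation:
Step 0: G
Step 1: EE  (used choices [1])
Step 2: ZZ  (used choices [])


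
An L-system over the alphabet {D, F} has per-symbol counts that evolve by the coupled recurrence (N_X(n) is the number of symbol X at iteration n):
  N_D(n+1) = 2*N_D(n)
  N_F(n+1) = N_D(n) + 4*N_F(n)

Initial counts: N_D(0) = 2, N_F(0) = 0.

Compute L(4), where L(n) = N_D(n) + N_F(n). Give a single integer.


Step 0: N_D=2, N_F=0, L=2
Step 1: N_D=4, N_F=2, L=6
Step 2: N_D=8, N_F=12, L=20
Step 3: N_D=16, N_F=56, L=72
Step 4: N_D=32, N_F=240, L=272

Answer: 272


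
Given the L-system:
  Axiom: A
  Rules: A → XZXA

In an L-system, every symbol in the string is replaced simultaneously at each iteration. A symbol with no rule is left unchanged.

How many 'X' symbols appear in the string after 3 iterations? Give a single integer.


Answer: 6

Derivation:
Step 0: A  (0 'X')
Step 1: XZXA  (2 'X')
Step 2: XZXXZXA  (4 'X')
Step 3: XZXXZXXZXA  (6 'X')


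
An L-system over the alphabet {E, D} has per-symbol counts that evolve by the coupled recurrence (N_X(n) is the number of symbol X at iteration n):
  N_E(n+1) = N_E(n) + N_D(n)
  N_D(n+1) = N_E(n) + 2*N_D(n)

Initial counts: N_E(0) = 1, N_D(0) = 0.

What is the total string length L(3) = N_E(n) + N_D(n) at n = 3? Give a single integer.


Step 0: N_E=1, N_D=0, L=1
Step 1: N_E=1, N_D=1, L=2
Step 2: N_E=2, N_D=3, L=5
Step 3: N_E=5, N_D=8, L=13

Answer: 13


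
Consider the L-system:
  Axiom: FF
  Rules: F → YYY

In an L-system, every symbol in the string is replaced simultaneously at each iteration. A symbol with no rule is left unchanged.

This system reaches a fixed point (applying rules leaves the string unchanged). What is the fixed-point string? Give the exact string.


Answer: YYYYYY

Derivation:
Step 0: FF
Step 1: YYYYYY
Step 2: YYYYYY  (unchanged — fixed point at step 1)


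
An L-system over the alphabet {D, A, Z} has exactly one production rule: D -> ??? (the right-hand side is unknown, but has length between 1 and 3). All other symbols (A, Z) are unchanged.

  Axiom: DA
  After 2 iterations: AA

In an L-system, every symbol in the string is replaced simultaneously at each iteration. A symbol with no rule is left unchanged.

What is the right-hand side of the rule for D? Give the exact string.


Answer: A

Derivation:
Trying D -> A:
  Step 0: DA
  Step 1: AA
  Step 2: AA
Matches the given result.


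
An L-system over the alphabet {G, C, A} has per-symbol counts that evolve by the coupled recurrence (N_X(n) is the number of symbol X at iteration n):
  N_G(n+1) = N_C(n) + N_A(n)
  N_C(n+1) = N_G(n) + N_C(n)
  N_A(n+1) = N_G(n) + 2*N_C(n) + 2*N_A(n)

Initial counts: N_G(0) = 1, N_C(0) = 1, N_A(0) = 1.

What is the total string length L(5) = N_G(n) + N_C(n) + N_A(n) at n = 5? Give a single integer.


Step 0: N_G=1, N_C=1, N_A=1, L=3
Step 1: N_G=2, N_C=2, N_A=5, L=9
Step 2: N_G=7, N_C=4, N_A=16, L=27
Step 3: N_G=20, N_C=11, N_A=47, L=78
Step 4: N_G=58, N_C=31, N_A=136, L=225
Step 5: N_G=167, N_C=89, N_A=392, L=648

Answer: 648


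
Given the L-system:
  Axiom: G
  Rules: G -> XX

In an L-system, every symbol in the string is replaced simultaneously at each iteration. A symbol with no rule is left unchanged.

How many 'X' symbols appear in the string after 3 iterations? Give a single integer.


Answer: 2

Derivation:
Step 0: G  (0 'X')
Step 1: XX  (2 'X')
Step 2: XX  (2 'X')
Step 3: XX  (2 'X')


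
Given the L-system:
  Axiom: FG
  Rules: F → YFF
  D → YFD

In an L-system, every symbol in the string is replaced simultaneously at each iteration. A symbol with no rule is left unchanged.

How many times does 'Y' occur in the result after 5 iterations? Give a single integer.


Answer: 31

Derivation:
Step 0: FG  (0 'Y')
Step 1: YFFG  (1 'Y')
Step 2: YYFFYFFG  (3 'Y')
Step 3: YYYFFYFFYYFFYFFG  (7 'Y')
Step 4: YYYYFFYFFYYFFYFFYYYFFYFFYYFFYFFG  (15 'Y')
Step 5: YYYYYFFYFFYYFFYFFYYYFFYFFYYFFYFFYYYYFFYFFYYFFYFFYYYFFYFFYYFFYFFG  (31 'Y')


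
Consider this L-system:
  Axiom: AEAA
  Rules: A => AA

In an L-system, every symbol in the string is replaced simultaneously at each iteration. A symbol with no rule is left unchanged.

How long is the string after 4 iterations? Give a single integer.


Step 0: length = 4
Step 1: length = 7
Step 2: length = 13
Step 3: length = 25
Step 4: length = 49

Answer: 49


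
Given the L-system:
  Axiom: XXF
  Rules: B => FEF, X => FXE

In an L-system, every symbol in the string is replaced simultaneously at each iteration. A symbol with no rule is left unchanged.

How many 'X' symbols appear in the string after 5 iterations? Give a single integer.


Step 0: XXF  (2 'X')
Step 1: FXEFXEF  (2 'X')
Step 2: FFXEEFFXEEF  (2 'X')
Step 3: FFFXEEEFFFXEEEF  (2 'X')
Step 4: FFFFXEEEEFFFFXEEEEF  (2 'X')
Step 5: FFFFFXEEEEEFFFFFXEEEEEF  (2 'X')

Answer: 2


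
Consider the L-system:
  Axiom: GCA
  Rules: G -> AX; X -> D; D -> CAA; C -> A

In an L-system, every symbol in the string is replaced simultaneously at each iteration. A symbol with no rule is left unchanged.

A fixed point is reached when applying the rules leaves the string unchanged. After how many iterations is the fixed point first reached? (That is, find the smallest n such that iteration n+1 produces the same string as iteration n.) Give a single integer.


Answer: 4

Derivation:
Step 0: GCA
Step 1: AXAA
Step 2: ADAA
Step 3: ACAAAA
Step 4: AAAAAA
Step 5: AAAAAA  (unchanged — fixed point at step 4)


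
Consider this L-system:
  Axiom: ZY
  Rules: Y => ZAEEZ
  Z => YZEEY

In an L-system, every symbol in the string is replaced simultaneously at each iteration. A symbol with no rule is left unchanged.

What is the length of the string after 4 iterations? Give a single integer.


Answer: 214

Derivation:
Step 0: length = 2
Step 1: length = 10
Step 2: length = 30
Step 3: length = 82
Step 4: length = 214


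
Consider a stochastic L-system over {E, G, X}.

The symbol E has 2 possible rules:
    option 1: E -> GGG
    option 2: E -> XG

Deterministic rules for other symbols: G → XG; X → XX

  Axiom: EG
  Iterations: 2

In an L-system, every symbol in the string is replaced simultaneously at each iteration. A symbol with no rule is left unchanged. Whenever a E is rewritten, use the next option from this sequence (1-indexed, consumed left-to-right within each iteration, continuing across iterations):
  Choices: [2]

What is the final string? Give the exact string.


Step 0: EG
Step 1: XGXG  (used choices [2])
Step 2: XXXGXXXG  (used choices [])

Answer: XXXGXXXG


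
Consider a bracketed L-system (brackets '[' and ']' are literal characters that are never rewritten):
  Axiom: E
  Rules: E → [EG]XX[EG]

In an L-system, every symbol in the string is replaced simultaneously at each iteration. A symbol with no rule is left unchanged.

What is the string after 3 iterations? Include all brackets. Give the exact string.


Step 0: E
Step 1: [EG]XX[EG]
Step 2: [[EG]XX[EG]G]XX[[EG]XX[EG]G]
Step 3: [[[EG]XX[EG]G]XX[[EG]XX[EG]G]G]XX[[[EG]XX[EG]G]XX[[EG]XX[EG]G]G]

Answer: [[[EG]XX[EG]G]XX[[EG]XX[EG]G]G]XX[[[EG]XX[EG]G]XX[[EG]XX[EG]G]G]


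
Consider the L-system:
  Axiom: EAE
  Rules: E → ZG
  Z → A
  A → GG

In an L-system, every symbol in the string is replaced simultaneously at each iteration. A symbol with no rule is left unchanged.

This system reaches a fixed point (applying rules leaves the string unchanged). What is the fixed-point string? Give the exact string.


Answer: GGGGGGGG

Derivation:
Step 0: EAE
Step 1: ZGGGZG
Step 2: AGGGAG
Step 3: GGGGGGGG
Step 4: GGGGGGGG  (unchanged — fixed point at step 3)


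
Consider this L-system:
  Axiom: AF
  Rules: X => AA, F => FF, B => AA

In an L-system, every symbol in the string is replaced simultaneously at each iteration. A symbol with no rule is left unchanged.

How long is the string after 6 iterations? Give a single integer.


Answer: 65

Derivation:
Step 0: length = 2
Step 1: length = 3
Step 2: length = 5
Step 3: length = 9
Step 4: length = 17
Step 5: length = 33
Step 6: length = 65


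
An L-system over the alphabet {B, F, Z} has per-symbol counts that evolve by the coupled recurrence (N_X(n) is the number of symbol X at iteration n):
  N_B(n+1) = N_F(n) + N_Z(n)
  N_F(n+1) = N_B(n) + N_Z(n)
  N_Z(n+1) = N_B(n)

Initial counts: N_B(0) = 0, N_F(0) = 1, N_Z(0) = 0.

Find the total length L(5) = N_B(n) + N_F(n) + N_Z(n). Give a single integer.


Answer: 8

Derivation:
Step 0: N_B=0, N_F=1, N_Z=0, L=1
Step 1: N_B=1, N_F=0, N_Z=0, L=1
Step 2: N_B=0, N_F=1, N_Z=1, L=2
Step 3: N_B=2, N_F=1, N_Z=0, L=3
Step 4: N_B=1, N_F=2, N_Z=2, L=5
Step 5: N_B=4, N_F=3, N_Z=1, L=8


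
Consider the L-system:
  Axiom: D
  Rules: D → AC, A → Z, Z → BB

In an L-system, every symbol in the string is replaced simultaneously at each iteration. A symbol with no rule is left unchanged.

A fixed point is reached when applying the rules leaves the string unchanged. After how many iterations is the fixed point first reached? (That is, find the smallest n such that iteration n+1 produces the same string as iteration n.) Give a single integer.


Step 0: D
Step 1: AC
Step 2: ZC
Step 3: BBC
Step 4: BBC  (unchanged — fixed point at step 3)

Answer: 3


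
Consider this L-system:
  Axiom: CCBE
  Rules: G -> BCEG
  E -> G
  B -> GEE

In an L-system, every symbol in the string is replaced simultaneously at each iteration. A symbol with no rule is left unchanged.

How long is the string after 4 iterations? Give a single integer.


Answer: 60

Derivation:
Step 0: length = 4
Step 1: length = 6
Step 2: length = 12
Step 3: length = 28
Step 4: length = 60


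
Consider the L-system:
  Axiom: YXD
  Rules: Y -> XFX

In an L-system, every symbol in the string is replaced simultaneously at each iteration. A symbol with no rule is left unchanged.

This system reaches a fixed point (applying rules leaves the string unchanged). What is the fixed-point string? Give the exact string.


Answer: XFXXD

Derivation:
Step 0: YXD
Step 1: XFXXD
Step 2: XFXXD  (unchanged — fixed point at step 1)


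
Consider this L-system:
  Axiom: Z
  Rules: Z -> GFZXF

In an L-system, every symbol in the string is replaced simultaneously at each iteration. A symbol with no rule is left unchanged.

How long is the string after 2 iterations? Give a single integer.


Answer: 9

Derivation:
Step 0: length = 1
Step 1: length = 5
Step 2: length = 9
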